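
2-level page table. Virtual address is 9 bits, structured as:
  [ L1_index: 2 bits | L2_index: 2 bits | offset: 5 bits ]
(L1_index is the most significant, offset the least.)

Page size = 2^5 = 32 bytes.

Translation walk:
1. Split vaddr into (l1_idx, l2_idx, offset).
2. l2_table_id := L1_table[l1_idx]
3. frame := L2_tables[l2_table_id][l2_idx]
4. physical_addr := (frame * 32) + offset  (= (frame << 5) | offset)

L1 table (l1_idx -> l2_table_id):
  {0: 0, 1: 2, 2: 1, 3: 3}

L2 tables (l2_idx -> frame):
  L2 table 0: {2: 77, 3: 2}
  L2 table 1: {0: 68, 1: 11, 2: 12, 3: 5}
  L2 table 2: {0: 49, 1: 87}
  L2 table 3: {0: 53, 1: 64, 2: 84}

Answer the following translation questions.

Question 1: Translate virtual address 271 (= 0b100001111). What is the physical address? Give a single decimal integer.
Answer: 2191

Derivation:
vaddr = 271 = 0b100001111
Split: l1_idx=2, l2_idx=0, offset=15
L1[2] = 1
L2[1][0] = 68
paddr = 68 * 32 + 15 = 2191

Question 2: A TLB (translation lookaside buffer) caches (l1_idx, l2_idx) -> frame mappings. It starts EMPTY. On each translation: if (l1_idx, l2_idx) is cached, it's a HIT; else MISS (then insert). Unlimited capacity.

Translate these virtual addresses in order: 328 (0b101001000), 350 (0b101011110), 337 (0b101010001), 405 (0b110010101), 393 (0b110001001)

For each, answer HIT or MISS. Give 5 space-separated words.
vaddr=328: (2,2) not in TLB -> MISS, insert
vaddr=350: (2,2) in TLB -> HIT
vaddr=337: (2,2) in TLB -> HIT
vaddr=405: (3,0) not in TLB -> MISS, insert
vaddr=393: (3,0) in TLB -> HIT

Answer: MISS HIT HIT MISS HIT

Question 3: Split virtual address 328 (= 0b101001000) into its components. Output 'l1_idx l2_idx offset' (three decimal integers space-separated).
vaddr = 328 = 0b101001000
  top 2 bits -> l1_idx = 2
  next 2 bits -> l2_idx = 2
  bottom 5 bits -> offset = 8

Answer: 2 2 8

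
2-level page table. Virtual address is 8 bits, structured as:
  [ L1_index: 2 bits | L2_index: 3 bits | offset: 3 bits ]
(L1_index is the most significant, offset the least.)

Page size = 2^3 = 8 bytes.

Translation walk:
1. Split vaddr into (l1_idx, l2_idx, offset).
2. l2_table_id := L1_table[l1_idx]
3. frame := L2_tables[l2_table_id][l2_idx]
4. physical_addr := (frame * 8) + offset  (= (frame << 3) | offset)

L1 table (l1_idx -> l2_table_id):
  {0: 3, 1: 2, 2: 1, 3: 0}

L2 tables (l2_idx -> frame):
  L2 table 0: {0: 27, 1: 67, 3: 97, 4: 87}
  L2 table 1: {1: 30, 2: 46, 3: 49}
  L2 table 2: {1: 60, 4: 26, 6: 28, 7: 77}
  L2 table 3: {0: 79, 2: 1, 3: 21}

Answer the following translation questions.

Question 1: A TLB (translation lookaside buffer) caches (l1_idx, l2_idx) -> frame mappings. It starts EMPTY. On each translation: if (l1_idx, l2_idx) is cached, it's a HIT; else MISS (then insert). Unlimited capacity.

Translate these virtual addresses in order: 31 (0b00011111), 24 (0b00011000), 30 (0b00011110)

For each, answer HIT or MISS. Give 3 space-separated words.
vaddr=31: (0,3) not in TLB -> MISS, insert
vaddr=24: (0,3) in TLB -> HIT
vaddr=30: (0,3) in TLB -> HIT

Answer: MISS HIT HIT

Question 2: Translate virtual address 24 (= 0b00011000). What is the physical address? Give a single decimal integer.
vaddr = 24 = 0b00011000
Split: l1_idx=0, l2_idx=3, offset=0
L1[0] = 3
L2[3][3] = 21
paddr = 21 * 8 + 0 = 168

Answer: 168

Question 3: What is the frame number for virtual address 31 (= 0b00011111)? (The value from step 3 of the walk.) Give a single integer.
Answer: 21

Derivation:
vaddr = 31: l1_idx=0, l2_idx=3
L1[0] = 3; L2[3][3] = 21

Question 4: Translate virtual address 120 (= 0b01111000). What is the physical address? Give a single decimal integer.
vaddr = 120 = 0b01111000
Split: l1_idx=1, l2_idx=7, offset=0
L1[1] = 2
L2[2][7] = 77
paddr = 77 * 8 + 0 = 616

Answer: 616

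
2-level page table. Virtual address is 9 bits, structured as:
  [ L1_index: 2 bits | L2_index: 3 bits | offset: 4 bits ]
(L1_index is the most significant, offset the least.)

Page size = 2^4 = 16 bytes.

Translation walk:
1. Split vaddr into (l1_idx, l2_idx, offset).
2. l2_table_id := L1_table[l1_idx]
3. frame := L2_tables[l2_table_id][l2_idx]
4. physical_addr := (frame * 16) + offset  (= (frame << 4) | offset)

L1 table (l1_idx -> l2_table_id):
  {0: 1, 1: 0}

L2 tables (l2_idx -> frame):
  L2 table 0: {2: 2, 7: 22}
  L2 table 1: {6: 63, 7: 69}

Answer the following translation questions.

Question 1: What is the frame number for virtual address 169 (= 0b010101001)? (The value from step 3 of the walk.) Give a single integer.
Answer: 2

Derivation:
vaddr = 169: l1_idx=1, l2_idx=2
L1[1] = 0; L2[0][2] = 2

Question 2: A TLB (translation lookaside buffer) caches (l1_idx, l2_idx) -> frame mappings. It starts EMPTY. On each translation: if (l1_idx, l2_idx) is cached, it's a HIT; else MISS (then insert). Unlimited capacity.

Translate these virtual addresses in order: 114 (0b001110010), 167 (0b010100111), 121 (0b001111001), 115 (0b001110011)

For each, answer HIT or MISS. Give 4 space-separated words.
Answer: MISS MISS HIT HIT

Derivation:
vaddr=114: (0,7) not in TLB -> MISS, insert
vaddr=167: (1,2) not in TLB -> MISS, insert
vaddr=121: (0,7) in TLB -> HIT
vaddr=115: (0,7) in TLB -> HIT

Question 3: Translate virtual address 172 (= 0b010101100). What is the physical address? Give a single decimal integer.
Answer: 44

Derivation:
vaddr = 172 = 0b010101100
Split: l1_idx=1, l2_idx=2, offset=12
L1[1] = 0
L2[0][2] = 2
paddr = 2 * 16 + 12 = 44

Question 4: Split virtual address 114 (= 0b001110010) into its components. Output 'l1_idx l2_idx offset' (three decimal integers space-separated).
Answer: 0 7 2

Derivation:
vaddr = 114 = 0b001110010
  top 2 bits -> l1_idx = 0
  next 3 bits -> l2_idx = 7
  bottom 4 bits -> offset = 2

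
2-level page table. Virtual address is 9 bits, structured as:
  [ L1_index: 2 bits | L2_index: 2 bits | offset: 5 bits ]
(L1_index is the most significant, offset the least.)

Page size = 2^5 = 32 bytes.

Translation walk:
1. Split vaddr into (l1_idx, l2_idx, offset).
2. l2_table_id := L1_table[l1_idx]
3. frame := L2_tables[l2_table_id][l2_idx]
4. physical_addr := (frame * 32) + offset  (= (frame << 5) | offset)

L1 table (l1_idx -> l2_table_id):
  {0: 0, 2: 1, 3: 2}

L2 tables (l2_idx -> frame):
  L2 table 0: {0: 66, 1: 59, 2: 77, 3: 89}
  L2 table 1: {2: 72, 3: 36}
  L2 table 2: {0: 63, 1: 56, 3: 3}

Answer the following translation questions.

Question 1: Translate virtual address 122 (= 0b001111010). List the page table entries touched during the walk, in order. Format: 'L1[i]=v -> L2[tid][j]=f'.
Answer: L1[0]=0 -> L2[0][3]=89

Derivation:
vaddr = 122 = 0b001111010
Split: l1_idx=0, l2_idx=3, offset=26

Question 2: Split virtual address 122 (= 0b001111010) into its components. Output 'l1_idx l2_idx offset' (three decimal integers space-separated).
vaddr = 122 = 0b001111010
  top 2 bits -> l1_idx = 0
  next 2 bits -> l2_idx = 3
  bottom 5 bits -> offset = 26

Answer: 0 3 26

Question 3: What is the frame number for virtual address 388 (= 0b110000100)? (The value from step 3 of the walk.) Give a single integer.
vaddr = 388: l1_idx=3, l2_idx=0
L1[3] = 2; L2[2][0] = 63

Answer: 63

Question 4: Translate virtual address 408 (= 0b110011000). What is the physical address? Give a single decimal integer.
Answer: 2040

Derivation:
vaddr = 408 = 0b110011000
Split: l1_idx=3, l2_idx=0, offset=24
L1[3] = 2
L2[2][0] = 63
paddr = 63 * 32 + 24 = 2040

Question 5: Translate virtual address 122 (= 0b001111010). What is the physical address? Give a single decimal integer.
Answer: 2874

Derivation:
vaddr = 122 = 0b001111010
Split: l1_idx=0, l2_idx=3, offset=26
L1[0] = 0
L2[0][3] = 89
paddr = 89 * 32 + 26 = 2874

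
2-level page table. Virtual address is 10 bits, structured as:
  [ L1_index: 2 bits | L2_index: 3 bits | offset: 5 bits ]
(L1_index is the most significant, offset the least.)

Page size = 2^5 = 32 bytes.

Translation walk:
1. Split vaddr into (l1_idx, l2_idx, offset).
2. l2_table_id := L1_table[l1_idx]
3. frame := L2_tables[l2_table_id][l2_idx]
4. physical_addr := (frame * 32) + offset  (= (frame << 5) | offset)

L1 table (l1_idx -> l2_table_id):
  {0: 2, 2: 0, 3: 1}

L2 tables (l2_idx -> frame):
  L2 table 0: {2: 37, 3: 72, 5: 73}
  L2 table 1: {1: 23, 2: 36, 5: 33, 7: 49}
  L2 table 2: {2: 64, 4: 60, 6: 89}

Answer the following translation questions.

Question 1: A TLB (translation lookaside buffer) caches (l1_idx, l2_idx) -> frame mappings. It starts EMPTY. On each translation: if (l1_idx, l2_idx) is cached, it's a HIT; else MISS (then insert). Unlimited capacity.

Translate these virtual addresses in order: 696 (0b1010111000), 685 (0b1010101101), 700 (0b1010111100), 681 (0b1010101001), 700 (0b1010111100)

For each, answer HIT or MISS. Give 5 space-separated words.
Answer: MISS HIT HIT HIT HIT

Derivation:
vaddr=696: (2,5) not in TLB -> MISS, insert
vaddr=685: (2,5) in TLB -> HIT
vaddr=700: (2,5) in TLB -> HIT
vaddr=681: (2,5) in TLB -> HIT
vaddr=700: (2,5) in TLB -> HIT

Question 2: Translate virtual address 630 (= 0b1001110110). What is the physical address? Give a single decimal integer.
vaddr = 630 = 0b1001110110
Split: l1_idx=2, l2_idx=3, offset=22
L1[2] = 0
L2[0][3] = 72
paddr = 72 * 32 + 22 = 2326

Answer: 2326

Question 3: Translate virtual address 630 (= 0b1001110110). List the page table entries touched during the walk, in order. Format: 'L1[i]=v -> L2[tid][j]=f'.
vaddr = 630 = 0b1001110110
Split: l1_idx=2, l2_idx=3, offset=22

Answer: L1[2]=0 -> L2[0][3]=72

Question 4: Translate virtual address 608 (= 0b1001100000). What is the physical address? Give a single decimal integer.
vaddr = 608 = 0b1001100000
Split: l1_idx=2, l2_idx=3, offset=0
L1[2] = 0
L2[0][3] = 72
paddr = 72 * 32 + 0 = 2304

Answer: 2304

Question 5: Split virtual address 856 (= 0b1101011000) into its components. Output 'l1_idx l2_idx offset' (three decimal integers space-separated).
vaddr = 856 = 0b1101011000
  top 2 bits -> l1_idx = 3
  next 3 bits -> l2_idx = 2
  bottom 5 bits -> offset = 24

Answer: 3 2 24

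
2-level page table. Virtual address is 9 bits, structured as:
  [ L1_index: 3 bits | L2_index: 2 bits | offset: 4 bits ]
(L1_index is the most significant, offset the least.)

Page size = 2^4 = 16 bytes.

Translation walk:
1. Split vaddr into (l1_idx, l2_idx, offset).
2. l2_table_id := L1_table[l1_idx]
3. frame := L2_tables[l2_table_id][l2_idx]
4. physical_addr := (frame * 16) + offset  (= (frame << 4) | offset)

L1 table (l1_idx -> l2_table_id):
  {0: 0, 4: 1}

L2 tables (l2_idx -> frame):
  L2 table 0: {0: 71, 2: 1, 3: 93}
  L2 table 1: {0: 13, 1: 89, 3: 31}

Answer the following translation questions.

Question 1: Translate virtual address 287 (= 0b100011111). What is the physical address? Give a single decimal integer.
vaddr = 287 = 0b100011111
Split: l1_idx=4, l2_idx=1, offset=15
L1[4] = 1
L2[1][1] = 89
paddr = 89 * 16 + 15 = 1439

Answer: 1439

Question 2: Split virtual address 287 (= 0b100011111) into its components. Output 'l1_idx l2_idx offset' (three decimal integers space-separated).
vaddr = 287 = 0b100011111
  top 3 bits -> l1_idx = 4
  next 2 bits -> l2_idx = 1
  bottom 4 bits -> offset = 15

Answer: 4 1 15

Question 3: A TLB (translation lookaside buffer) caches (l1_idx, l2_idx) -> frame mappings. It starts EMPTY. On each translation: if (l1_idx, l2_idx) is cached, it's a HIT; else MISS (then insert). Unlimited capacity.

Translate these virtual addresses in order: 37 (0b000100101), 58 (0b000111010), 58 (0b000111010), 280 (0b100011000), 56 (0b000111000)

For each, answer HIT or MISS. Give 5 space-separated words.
Answer: MISS MISS HIT MISS HIT

Derivation:
vaddr=37: (0,2) not in TLB -> MISS, insert
vaddr=58: (0,3) not in TLB -> MISS, insert
vaddr=58: (0,3) in TLB -> HIT
vaddr=280: (4,1) not in TLB -> MISS, insert
vaddr=56: (0,3) in TLB -> HIT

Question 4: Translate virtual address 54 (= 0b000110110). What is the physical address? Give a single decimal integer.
vaddr = 54 = 0b000110110
Split: l1_idx=0, l2_idx=3, offset=6
L1[0] = 0
L2[0][3] = 93
paddr = 93 * 16 + 6 = 1494

Answer: 1494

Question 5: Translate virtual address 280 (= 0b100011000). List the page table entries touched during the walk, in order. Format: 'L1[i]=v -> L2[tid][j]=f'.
Answer: L1[4]=1 -> L2[1][1]=89

Derivation:
vaddr = 280 = 0b100011000
Split: l1_idx=4, l2_idx=1, offset=8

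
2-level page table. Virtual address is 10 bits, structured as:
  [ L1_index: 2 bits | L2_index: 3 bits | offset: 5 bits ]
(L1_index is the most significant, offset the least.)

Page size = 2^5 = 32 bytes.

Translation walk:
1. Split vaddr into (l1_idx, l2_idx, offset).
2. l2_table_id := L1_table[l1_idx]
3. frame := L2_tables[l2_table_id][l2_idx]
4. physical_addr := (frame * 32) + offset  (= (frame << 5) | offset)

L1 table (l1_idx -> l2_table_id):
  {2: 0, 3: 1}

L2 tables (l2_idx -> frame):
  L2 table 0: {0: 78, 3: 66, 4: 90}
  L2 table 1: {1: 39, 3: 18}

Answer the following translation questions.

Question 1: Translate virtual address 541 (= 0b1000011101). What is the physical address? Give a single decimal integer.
Answer: 2525

Derivation:
vaddr = 541 = 0b1000011101
Split: l1_idx=2, l2_idx=0, offset=29
L1[2] = 0
L2[0][0] = 78
paddr = 78 * 32 + 29 = 2525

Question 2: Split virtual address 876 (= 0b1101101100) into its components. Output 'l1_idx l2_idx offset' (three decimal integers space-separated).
vaddr = 876 = 0b1101101100
  top 2 bits -> l1_idx = 3
  next 3 bits -> l2_idx = 3
  bottom 5 bits -> offset = 12

Answer: 3 3 12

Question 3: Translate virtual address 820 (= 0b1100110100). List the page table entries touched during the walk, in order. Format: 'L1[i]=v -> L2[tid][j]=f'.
Answer: L1[3]=1 -> L2[1][1]=39

Derivation:
vaddr = 820 = 0b1100110100
Split: l1_idx=3, l2_idx=1, offset=20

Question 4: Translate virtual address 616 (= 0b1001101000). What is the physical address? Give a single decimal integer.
vaddr = 616 = 0b1001101000
Split: l1_idx=2, l2_idx=3, offset=8
L1[2] = 0
L2[0][3] = 66
paddr = 66 * 32 + 8 = 2120

Answer: 2120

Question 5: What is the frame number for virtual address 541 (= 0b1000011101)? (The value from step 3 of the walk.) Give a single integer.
Answer: 78

Derivation:
vaddr = 541: l1_idx=2, l2_idx=0
L1[2] = 0; L2[0][0] = 78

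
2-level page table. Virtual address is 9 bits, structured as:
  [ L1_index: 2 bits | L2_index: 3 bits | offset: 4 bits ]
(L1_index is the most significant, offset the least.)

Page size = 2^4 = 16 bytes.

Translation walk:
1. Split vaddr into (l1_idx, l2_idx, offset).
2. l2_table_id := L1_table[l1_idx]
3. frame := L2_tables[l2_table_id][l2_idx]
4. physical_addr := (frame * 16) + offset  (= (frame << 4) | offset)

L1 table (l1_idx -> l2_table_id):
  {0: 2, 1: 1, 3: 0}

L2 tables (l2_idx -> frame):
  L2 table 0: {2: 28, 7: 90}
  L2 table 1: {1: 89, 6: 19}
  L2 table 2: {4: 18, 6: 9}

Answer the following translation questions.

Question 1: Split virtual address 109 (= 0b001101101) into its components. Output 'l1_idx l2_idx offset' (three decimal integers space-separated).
vaddr = 109 = 0b001101101
  top 2 bits -> l1_idx = 0
  next 3 bits -> l2_idx = 6
  bottom 4 bits -> offset = 13

Answer: 0 6 13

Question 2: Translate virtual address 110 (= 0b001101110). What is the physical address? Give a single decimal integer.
Answer: 158

Derivation:
vaddr = 110 = 0b001101110
Split: l1_idx=0, l2_idx=6, offset=14
L1[0] = 2
L2[2][6] = 9
paddr = 9 * 16 + 14 = 158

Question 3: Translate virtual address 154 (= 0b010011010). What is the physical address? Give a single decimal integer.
vaddr = 154 = 0b010011010
Split: l1_idx=1, l2_idx=1, offset=10
L1[1] = 1
L2[1][1] = 89
paddr = 89 * 16 + 10 = 1434

Answer: 1434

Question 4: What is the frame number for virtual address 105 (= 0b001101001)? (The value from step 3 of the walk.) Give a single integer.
vaddr = 105: l1_idx=0, l2_idx=6
L1[0] = 2; L2[2][6] = 9

Answer: 9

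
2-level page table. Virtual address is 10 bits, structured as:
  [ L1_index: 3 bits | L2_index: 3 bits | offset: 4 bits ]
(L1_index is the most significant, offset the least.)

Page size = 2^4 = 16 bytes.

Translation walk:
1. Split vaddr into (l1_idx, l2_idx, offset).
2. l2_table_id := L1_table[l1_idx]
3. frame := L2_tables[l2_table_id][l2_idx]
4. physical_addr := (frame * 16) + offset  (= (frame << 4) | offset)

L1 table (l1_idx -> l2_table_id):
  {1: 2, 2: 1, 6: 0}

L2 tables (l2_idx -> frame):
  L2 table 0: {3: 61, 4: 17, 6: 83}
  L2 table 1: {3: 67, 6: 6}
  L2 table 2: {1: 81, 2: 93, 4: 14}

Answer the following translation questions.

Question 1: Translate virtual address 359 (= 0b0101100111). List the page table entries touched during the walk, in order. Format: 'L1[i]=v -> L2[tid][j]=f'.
Answer: L1[2]=1 -> L2[1][6]=6

Derivation:
vaddr = 359 = 0b0101100111
Split: l1_idx=2, l2_idx=6, offset=7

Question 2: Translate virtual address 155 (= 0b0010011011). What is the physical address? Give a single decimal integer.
vaddr = 155 = 0b0010011011
Split: l1_idx=1, l2_idx=1, offset=11
L1[1] = 2
L2[2][1] = 81
paddr = 81 * 16 + 11 = 1307

Answer: 1307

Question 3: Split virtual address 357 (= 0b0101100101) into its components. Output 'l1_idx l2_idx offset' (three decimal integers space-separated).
vaddr = 357 = 0b0101100101
  top 3 bits -> l1_idx = 2
  next 3 bits -> l2_idx = 6
  bottom 4 bits -> offset = 5

Answer: 2 6 5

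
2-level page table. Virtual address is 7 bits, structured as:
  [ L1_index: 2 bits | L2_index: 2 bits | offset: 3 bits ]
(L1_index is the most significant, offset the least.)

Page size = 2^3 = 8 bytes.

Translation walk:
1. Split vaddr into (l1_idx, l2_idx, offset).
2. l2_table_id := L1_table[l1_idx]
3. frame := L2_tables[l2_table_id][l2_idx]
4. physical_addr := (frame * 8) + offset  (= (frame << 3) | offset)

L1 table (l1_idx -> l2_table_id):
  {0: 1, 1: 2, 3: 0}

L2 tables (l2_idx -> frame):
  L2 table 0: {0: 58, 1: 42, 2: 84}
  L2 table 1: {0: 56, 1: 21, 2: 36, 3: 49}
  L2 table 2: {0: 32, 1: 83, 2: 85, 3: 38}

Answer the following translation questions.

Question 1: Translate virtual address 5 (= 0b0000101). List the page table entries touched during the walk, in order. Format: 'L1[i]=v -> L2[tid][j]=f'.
vaddr = 5 = 0b0000101
Split: l1_idx=0, l2_idx=0, offset=5

Answer: L1[0]=1 -> L2[1][0]=56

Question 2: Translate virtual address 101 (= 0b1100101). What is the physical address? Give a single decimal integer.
Answer: 469

Derivation:
vaddr = 101 = 0b1100101
Split: l1_idx=3, l2_idx=0, offset=5
L1[3] = 0
L2[0][0] = 58
paddr = 58 * 8 + 5 = 469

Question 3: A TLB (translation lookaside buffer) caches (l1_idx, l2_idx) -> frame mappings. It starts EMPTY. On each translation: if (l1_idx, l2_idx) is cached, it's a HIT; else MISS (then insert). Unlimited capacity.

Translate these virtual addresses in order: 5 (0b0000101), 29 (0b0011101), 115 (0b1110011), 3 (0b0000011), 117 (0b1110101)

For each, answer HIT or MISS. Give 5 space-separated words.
vaddr=5: (0,0) not in TLB -> MISS, insert
vaddr=29: (0,3) not in TLB -> MISS, insert
vaddr=115: (3,2) not in TLB -> MISS, insert
vaddr=3: (0,0) in TLB -> HIT
vaddr=117: (3,2) in TLB -> HIT

Answer: MISS MISS MISS HIT HIT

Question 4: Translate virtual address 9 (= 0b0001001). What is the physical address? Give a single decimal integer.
Answer: 169

Derivation:
vaddr = 9 = 0b0001001
Split: l1_idx=0, l2_idx=1, offset=1
L1[0] = 1
L2[1][1] = 21
paddr = 21 * 8 + 1 = 169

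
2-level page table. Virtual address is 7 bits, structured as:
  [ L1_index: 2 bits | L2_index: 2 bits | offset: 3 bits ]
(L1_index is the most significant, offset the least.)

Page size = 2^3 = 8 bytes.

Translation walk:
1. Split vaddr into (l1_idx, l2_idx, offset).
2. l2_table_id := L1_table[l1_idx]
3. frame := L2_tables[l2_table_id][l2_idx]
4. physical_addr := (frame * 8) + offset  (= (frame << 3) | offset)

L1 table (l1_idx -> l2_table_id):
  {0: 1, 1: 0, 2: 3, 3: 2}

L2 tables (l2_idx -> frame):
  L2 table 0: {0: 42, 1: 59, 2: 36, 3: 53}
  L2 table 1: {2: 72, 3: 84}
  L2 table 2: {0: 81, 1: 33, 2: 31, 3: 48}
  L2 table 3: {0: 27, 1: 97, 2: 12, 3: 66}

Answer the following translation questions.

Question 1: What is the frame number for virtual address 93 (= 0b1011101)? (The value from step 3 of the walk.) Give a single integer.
vaddr = 93: l1_idx=2, l2_idx=3
L1[2] = 3; L2[3][3] = 66

Answer: 66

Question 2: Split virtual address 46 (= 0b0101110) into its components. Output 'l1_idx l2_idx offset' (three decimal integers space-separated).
Answer: 1 1 6

Derivation:
vaddr = 46 = 0b0101110
  top 2 bits -> l1_idx = 1
  next 2 bits -> l2_idx = 1
  bottom 3 bits -> offset = 6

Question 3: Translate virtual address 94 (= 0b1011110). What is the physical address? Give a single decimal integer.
Answer: 534

Derivation:
vaddr = 94 = 0b1011110
Split: l1_idx=2, l2_idx=3, offset=6
L1[2] = 3
L2[3][3] = 66
paddr = 66 * 8 + 6 = 534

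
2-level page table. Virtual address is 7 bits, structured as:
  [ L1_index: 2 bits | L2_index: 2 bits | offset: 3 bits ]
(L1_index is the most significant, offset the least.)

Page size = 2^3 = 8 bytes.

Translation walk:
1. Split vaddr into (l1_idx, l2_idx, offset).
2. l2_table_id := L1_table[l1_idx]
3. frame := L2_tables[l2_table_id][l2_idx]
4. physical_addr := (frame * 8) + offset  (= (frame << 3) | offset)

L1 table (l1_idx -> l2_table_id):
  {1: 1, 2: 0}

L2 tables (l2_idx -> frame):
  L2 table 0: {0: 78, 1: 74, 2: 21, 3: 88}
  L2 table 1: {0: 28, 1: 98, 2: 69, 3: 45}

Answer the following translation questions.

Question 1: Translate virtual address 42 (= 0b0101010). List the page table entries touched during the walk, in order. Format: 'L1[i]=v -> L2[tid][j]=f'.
vaddr = 42 = 0b0101010
Split: l1_idx=1, l2_idx=1, offset=2

Answer: L1[1]=1 -> L2[1][1]=98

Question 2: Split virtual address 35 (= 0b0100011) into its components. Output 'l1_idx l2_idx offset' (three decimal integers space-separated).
Answer: 1 0 3

Derivation:
vaddr = 35 = 0b0100011
  top 2 bits -> l1_idx = 1
  next 2 bits -> l2_idx = 0
  bottom 3 bits -> offset = 3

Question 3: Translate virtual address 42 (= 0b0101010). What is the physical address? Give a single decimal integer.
Answer: 786

Derivation:
vaddr = 42 = 0b0101010
Split: l1_idx=1, l2_idx=1, offset=2
L1[1] = 1
L2[1][1] = 98
paddr = 98 * 8 + 2 = 786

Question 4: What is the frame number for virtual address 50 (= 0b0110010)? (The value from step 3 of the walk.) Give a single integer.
Answer: 69

Derivation:
vaddr = 50: l1_idx=1, l2_idx=2
L1[1] = 1; L2[1][2] = 69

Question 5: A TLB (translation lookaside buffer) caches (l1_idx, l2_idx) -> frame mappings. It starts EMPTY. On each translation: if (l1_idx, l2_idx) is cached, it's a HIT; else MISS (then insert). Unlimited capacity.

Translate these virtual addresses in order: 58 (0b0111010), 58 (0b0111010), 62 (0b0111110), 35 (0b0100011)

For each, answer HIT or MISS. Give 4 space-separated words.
vaddr=58: (1,3) not in TLB -> MISS, insert
vaddr=58: (1,3) in TLB -> HIT
vaddr=62: (1,3) in TLB -> HIT
vaddr=35: (1,0) not in TLB -> MISS, insert

Answer: MISS HIT HIT MISS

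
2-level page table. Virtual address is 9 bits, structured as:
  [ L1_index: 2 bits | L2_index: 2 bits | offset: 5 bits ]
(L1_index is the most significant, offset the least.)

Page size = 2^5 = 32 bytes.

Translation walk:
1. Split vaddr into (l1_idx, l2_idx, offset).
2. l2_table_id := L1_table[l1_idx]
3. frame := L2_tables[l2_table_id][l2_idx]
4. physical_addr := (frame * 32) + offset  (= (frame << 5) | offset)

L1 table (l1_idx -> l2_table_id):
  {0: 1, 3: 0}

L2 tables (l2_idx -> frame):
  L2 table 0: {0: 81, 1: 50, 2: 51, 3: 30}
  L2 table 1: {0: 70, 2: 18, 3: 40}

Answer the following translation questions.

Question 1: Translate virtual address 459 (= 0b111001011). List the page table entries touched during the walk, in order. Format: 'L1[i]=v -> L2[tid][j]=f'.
Answer: L1[3]=0 -> L2[0][2]=51

Derivation:
vaddr = 459 = 0b111001011
Split: l1_idx=3, l2_idx=2, offset=11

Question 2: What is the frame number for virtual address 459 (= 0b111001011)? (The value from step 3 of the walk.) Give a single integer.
vaddr = 459: l1_idx=3, l2_idx=2
L1[3] = 0; L2[0][2] = 51

Answer: 51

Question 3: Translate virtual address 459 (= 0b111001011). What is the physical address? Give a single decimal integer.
vaddr = 459 = 0b111001011
Split: l1_idx=3, l2_idx=2, offset=11
L1[3] = 0
L2[0][2] = 51
paddr = 51 * 32 + 11 = 1643

Answer: 1643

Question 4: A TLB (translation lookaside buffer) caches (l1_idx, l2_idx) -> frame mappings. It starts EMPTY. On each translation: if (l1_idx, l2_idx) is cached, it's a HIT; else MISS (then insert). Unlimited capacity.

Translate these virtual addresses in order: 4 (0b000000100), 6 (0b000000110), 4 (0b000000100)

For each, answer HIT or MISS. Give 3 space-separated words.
vaddr=4: (0,0) not in TLB -> MISS, insert
vaddr=6: (0,0) in TLB -> HIT
vaddr=4: (0,0) in TLB -> HIT

Answer: MISS HIT HIT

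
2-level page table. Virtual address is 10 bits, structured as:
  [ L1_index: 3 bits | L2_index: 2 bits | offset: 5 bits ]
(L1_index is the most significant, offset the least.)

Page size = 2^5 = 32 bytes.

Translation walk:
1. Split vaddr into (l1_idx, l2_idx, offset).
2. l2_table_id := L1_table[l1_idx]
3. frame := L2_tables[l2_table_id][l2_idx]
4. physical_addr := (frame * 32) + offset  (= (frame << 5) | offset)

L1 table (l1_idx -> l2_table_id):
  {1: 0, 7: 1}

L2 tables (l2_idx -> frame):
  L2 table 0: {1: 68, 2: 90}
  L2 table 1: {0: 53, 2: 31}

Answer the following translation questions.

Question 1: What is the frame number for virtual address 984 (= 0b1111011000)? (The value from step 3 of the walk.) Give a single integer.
Answer: 31

Derivation:
vaddr = 984: l1_idx=7, l2_idx=2
L1[7] = 1; L2[1][2] = 31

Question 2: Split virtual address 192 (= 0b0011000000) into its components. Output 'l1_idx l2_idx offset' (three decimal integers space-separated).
vaddr = 192 = 0b0011000000
  top 3 bits -> l1_idx = 1
  next 2 bits -> l2_idx = 2
  bottom 5 bits -> offset = 0

Answer: 1 2 0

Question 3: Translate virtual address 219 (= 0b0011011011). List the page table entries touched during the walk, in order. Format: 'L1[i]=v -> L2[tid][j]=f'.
Answer: L1[1]=0 -> L2[0][2]=90

Derivation:
vaddr = 219 = 0b0011011011
Split: l1_idx=1, l2_idx=2, offset=27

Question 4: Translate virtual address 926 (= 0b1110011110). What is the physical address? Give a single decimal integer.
vaddr = 926 = 0b1110011110
Split: l1_idx=7, l2_idx=0, offset=30
L1[7] = 1
L2[1][0] = 53
paddr = 53 * 32 + 30 = 1726

Answer: 1726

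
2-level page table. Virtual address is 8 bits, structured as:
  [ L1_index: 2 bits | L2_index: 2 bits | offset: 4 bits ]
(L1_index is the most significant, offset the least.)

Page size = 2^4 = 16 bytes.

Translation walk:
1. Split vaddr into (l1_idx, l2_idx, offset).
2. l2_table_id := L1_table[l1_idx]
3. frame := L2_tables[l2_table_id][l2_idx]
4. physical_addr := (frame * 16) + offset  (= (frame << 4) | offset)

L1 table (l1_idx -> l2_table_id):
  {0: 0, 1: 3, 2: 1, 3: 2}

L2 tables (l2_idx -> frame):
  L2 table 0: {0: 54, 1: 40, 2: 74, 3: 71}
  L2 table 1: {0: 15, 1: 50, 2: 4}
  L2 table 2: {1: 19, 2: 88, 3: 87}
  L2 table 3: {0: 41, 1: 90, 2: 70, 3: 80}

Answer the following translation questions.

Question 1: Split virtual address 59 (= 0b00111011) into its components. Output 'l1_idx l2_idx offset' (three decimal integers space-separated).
Answer: 0 3 11

Derivation:
vaddr = 59 = 0b00111011
  top 2 bits -> l1_idx = 0
  next 2 bits -> l2_idx = 3
  bottom 4 bits -> offset = 11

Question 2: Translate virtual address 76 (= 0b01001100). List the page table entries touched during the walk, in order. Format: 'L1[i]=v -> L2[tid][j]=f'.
vaddr = 76 = 0b01001100
Split: l1_idx=1, l2_idx=0, offset=12

Answer: L1[1]=3 -> L2[3][0]=41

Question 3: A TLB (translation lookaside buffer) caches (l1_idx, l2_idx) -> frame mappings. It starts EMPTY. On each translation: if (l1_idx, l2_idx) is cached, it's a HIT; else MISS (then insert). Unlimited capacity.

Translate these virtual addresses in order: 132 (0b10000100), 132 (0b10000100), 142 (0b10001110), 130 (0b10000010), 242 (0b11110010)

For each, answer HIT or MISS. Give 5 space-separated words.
Answer: MISS HIT HIT HIT MISS

Derivation:
vaddr=132: (2,0) not in TLB -> MISS, insert
vaddr=132: (2,0) in TLB -> HIT
vaddr=142: (2,0) in TLB -> HIT
vaddr=130: (2,0) in TLB -> HIT
vaddr=242: (3,3) not in TLB -> MISS, insert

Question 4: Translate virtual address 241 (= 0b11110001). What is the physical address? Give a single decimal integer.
Answer: 1393

Derivation:
vaddr = 241 = 0b11110001
Split: l1_idx=3, l2_idx=3, offset=1
L1[3] = 2
L2[2][3] = 87
paddr = 87 * 16 + 1 = 1393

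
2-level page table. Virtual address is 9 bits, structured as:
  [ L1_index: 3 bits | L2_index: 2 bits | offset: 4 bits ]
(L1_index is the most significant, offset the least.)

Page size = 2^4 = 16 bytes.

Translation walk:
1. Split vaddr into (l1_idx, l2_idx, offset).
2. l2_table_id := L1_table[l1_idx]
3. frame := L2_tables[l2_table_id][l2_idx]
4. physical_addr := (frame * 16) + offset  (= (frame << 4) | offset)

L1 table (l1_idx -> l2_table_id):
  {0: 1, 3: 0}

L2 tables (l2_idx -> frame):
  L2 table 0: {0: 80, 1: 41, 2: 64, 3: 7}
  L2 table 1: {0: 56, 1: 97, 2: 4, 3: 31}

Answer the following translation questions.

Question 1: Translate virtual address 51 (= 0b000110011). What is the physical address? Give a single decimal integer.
Answer: 499

Derivation:
vaddr = 51 = 0b000110011
Split: l1_idx=0, l2_idx=3, offset=3
L1[0] = 1
L2[1][3] = 31
paddr = 31 * 16 + 3 = 499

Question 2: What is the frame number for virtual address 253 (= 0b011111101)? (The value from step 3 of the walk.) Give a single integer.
Answer: 7

Derivation:
vaddr = 253: l1_idx=3, l2_idx=3
L1[3] = 0; L2[0][3] = 7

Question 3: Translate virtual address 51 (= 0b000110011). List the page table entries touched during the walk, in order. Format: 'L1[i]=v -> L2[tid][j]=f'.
Answer: L1[0]=1 -> L2[1][3]=31

Derivation:
vaddr = 51 = 0b000110011
Split: l1_idx=0, l2_idx=3, offset=3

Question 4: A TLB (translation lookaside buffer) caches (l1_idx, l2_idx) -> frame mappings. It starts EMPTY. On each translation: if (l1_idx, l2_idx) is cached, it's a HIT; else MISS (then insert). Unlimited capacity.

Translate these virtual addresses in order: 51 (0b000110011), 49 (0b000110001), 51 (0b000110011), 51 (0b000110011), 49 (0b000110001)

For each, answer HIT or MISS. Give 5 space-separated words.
Answer: MISS HIT HIT HIT HIT

Derivation:
vaddr=51: (0,3) not in TLB -> MISS, insert
vaddr=49: (0,3) in TLB -> HIT
vaddr=51: (0,3) in TLB -> HIT
vaddr=51: (0,3) in TLB -> HIT
vaddr=49: (0,3) in TLB -> HIT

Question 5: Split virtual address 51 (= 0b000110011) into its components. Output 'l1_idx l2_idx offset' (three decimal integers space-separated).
vaddr = 51 = 0b000110011
  top 3 bits -> l1_idx = 0
  next 2 bits -> l2_idx = 3
  bottom 4 bits -> offset = 3

Answer: 0 3 3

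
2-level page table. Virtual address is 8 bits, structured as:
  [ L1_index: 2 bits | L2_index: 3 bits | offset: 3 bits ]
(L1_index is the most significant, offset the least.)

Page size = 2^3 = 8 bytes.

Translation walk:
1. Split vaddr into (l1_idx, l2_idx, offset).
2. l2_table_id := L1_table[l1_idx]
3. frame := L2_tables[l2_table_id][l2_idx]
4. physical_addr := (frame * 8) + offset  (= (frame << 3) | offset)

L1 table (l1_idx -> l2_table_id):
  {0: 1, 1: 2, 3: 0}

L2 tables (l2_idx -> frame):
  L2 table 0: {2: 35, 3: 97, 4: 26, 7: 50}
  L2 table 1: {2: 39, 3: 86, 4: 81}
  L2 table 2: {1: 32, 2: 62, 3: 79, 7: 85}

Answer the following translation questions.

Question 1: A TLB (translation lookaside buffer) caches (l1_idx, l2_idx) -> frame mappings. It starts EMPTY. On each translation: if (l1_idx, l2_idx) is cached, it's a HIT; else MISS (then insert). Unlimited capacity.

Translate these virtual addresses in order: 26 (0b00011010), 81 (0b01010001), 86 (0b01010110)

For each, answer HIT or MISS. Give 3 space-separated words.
Answer: MISS MISS HIT

Derivation:
vaddr=26: (0,3) not in TLB -> MISS, insert
vaddr=81: (1,2) not in TLB -> MISS, insert
vaddr=86: (1,2) in TLB -> HIT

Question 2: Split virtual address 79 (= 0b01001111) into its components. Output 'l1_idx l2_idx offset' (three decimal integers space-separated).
vaddr = 79 = 0b01001111
  top 2 bits -> l1_idx = 1
  next 3 bits -> l2_idx = 1
  bottom 3 bits -> offset = 7

Answer: 1 1 7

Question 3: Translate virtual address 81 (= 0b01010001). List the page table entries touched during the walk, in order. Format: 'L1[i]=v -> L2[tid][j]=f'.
Answer: L1[1]=2 -> L2[2][2]=62

Derivation:
vaddr = 81 = 0b01010001
Split: l1_idx=1, l2_idx=2, offset=1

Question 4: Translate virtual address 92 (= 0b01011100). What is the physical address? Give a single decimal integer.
Answer: 636

Derivation:
vaddr = 92 = 0b01011100
Split: l1_idx=1, l2_idx=3, offset=4
L1[1] = 2
L2[2][3] = 79
paddr = 79 * 8 + 4 = 636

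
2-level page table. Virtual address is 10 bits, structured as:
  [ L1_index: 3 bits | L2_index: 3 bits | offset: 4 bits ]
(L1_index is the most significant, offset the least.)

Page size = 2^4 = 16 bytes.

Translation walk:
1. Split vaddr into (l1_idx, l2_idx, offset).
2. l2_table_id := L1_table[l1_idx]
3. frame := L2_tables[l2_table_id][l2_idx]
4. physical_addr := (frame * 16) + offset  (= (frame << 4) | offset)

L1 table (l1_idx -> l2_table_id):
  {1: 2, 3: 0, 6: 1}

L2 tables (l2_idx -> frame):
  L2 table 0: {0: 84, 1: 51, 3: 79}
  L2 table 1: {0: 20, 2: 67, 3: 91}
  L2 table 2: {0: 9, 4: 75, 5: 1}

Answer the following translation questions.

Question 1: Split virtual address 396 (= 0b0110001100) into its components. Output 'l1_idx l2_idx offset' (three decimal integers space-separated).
Answer: 3 0 12

Derivation:
vaddr = 396 = 0b0110001100
  top 3 bits -> l1_idx = 3
  next 3 bits -> l2_idx = 0
  bottom 4 bits -> offset = 12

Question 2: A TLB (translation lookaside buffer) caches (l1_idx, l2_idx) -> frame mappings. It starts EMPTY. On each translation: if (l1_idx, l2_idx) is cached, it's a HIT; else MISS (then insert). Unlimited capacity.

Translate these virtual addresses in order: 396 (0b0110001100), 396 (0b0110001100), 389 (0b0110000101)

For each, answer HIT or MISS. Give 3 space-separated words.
vaddr=396: (3,0) not in TLB -> MISS, insert
vaddr=396: (3,0) in TLB -> HIT
vaddr=389: (3,0) in TLB -> HIT

Answer: MISS HIT HIT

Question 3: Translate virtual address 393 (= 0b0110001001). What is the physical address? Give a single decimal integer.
Answer: 1353

Derivation:
vaddr = 393 = 0b0110001001
Split: l1_idx=3, l2_idx=0, offset=9
L1[3] = 0
L2[0][0] = 84
paddr = 84 * 16 + 9 = 1353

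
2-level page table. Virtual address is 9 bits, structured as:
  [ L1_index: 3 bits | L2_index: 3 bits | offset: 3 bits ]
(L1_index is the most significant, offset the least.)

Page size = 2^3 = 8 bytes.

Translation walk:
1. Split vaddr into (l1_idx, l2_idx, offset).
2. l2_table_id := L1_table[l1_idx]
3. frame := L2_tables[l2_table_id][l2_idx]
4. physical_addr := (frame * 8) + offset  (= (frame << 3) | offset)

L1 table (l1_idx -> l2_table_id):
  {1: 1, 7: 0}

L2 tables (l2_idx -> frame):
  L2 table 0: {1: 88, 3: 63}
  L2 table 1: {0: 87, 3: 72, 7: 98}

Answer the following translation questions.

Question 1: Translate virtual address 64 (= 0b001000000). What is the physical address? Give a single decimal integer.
vaddr = 64 = 0b001000000
Split: l1_idx=1, l2_idx=0, offset=0
L1[1] = 1
L2[1][0] = 87
paddr = 87 * 8 + 0 = 696

Answer: 696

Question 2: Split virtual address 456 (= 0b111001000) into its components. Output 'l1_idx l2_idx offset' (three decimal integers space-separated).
vaddr = 456 = 0b111001000
  top 3 bits -> l1_idx = 7
  next 3 bits -> l2_idx = 1
  bottom 3 bits -> offset = 0

Answer: 7 1 0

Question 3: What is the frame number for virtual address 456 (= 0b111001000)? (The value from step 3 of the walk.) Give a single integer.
vaddr = 456: l1_idx=7, l2_idx=1
L1[7] = 0; L2[0][1] = 88

Answer: 88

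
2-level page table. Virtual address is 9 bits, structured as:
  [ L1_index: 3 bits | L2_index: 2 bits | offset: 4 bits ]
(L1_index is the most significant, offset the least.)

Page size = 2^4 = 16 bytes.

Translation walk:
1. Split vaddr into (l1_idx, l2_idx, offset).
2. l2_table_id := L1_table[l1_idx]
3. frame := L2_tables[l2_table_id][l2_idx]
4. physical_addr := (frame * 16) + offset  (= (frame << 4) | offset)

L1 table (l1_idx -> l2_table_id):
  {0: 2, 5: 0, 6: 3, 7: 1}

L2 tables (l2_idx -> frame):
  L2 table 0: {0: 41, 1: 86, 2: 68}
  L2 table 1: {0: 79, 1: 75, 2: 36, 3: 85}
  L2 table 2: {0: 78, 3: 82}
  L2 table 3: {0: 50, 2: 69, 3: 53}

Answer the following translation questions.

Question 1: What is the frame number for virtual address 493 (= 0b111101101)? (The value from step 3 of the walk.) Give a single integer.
vaddr = 493: l1_idx=7, l2_idx=2
L1[7] = 1; L2[1][2] = 36

Answer: 36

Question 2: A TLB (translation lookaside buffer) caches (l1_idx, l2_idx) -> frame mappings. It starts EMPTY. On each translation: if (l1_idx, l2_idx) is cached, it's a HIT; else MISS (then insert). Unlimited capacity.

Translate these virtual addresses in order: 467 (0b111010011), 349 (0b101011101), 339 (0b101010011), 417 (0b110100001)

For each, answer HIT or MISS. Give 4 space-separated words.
vaddr=467: (7,1) not in TLB -> MISS, insert
vaddr=349: (5,1) not in TLB -> MISS, insert
vaddr=339: (5,1) in TLB -> HIT
vaddr=417: (6,2) not in TLB -> MISS, insert

Answer: MISS MISS HIT MISS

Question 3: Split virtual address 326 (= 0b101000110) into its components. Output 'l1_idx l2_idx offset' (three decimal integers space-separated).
vaddr = 326 = 0b101000110
  top 3 bits -> l1_idx = 5
  next 2 bits -> l2_idx = 0
  bottom 4 bits -> offset = 6

Answer: 5 0 6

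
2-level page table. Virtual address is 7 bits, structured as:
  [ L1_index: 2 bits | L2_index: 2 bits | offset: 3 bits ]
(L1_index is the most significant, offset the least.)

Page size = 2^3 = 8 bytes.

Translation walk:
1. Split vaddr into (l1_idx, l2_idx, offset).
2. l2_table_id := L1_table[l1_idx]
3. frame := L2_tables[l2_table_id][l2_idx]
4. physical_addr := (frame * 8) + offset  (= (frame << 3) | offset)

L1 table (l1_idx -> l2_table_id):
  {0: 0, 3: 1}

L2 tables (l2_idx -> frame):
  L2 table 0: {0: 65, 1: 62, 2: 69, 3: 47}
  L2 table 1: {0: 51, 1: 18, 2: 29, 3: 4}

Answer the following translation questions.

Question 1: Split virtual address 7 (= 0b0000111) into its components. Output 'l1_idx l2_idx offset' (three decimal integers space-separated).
Answer: 0 0 7

Derivation:
vaddr = 7 = 0b0000111
  top 2 bits -> l1_idx = 0
  next 2 bits -> l2_idx = 0
  bottom 3 bits -> offset = 7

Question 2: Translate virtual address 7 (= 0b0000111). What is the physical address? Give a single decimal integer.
vaddr = 7 = 0b0000111
Split: l1_idx=0, l2_idx=0, offset=7
L1[0] = 0
L2[0][0] = 65
paddr = 65 * 8 + 7 = 527

Answer: 527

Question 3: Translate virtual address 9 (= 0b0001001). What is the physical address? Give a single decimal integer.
vaddr = 9 = 0b0001001
Split: l1_idx=0, l2_idx=1, offset=1
L1[0] = 0
L2[0][1] = 62
paddr = 62 * 8 + 1 = 497

Answer: 497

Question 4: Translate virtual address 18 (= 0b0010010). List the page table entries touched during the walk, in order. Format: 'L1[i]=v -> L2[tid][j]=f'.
vaddr = 18 = 0b0010010
Split: l1_idx=0, l2_idx=2, offset=2

Answer: L1[0]=0 -> L2[0][2]=69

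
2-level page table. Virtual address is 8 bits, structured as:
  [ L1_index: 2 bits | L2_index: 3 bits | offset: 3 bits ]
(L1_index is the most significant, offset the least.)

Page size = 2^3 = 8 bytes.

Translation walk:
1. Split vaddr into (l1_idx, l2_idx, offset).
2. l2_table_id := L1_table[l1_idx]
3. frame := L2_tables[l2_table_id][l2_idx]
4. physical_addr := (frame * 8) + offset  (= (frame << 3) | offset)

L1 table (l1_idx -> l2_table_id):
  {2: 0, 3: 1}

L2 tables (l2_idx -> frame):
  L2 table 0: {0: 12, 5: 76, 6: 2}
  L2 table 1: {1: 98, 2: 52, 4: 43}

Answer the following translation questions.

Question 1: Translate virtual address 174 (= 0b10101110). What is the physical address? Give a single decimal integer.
Answer: 614

Derivation:
vaddr = 174 = 0b10101110
Split: l1_idx=2, l2_idx=5, offset=6
L1[2] = 0
L2[0][5] = 76
paddr = 76 * 8 + 6 = 614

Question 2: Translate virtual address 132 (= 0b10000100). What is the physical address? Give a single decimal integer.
Answer: 100

Derivation:
vaddr = 132 = 0b10000100
Split: l1_idx=2, l2_idx=0, offset=4
L1[2] = 0
L2[0][0] = 12
paddr = 12 * 8 + 4 = 100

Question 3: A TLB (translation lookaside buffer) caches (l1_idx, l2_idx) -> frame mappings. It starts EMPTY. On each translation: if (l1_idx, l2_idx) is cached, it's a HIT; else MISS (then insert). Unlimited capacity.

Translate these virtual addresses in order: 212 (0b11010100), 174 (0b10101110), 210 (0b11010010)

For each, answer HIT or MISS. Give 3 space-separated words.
vaddr=212: (3,2) not in TLB -> MISS, insert
vaddr=174: (2,5) not in TLB -> MISS, insert
vaddr=210: (3,2) in TLB -> HIT

Answer: MISS MISS HIT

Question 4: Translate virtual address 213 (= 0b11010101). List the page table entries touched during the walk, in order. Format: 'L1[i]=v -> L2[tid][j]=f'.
Answer: L1[3]=1 -> L2[1][2]=52

Derivation:
vaddr = 213 = 0b11010101
Split: l1_idx=3, l2_idx=2, offset=5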